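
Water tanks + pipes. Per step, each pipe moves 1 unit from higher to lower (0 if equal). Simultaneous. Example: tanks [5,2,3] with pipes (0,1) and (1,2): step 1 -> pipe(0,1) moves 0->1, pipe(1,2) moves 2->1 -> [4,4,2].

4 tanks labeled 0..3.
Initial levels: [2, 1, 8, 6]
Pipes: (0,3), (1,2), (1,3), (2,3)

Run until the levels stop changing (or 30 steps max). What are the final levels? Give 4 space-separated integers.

Step 1: flows [3->0,2->1,3->1,2->3] -> levels [3 3 6 5]
Step 2: flows [3->0,2->1,3->1,2->3] -> levels [4 5 4 4]
Step 3: flows [0=3,1->2,1->3,2=3] -> levels [4 3 5 5]
Step 4: flows [3->0,2->1,3->1,2=3] -> levels [5 5 4 3]
Step 5: flows [0->3,1->2,1->3,2->3] -> levels [4 3 4 6]
Step 6: flows [3->0,2->1,3->1,3->2] -> levels [5 5 4 3]
  -> period-2 cycle: step 6 state = step 4 state; never stabilizes
  -> state at step 30: (30-4) mod 2 = 0, same as step 4 -> [5 5 4 3]

Answer: 5 5 4 3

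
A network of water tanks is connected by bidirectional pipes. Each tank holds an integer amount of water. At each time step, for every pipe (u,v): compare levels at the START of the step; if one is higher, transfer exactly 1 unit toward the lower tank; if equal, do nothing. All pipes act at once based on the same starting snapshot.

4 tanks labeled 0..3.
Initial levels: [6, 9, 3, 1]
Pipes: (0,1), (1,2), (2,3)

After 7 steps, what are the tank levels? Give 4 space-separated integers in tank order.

Answer: 5 4 6 4

Derivation:
Step 1: flows [1->0,1->2,2->3] -> levels [7 7 3 2]
Step 2: flows [0=1,1->2,2->3] -> levels [7 6 3 3]
Step 3: flows [0->1,1->2,2=3] -> levels [6 6 4 3]
Step 4: flows [0=1,1->2,2->3] -> levels [6 5 4 4]
Step 5: flows [0->1,1->2,2=3] -> levels [5 5 5 4]
Step 6: flows [0=1,1=2,2->3] -> levels [5 5 4 5]
Step 7: flows [0=1,1->2,3->2] -> levels [5 4 6 4]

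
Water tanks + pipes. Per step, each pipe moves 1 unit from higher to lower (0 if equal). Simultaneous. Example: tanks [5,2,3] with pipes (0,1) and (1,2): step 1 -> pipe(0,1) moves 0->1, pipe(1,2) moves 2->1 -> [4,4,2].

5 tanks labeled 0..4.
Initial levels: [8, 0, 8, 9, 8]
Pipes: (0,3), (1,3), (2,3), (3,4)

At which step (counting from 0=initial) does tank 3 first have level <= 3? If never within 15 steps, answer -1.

Step 1: flows [3->0,3->1,3->2,3->4] -> levels [9 1 9 5 9]
Step 2: flows [0->3,3->1,2->3,4->3] -> levels [8 2 8 7 8]
Step 3: flows [0->3,3->1,2->3,4->3] -> levels [7 3 7 9 7]
Step 4: flows [3->0,3->1,3->2,3->4] -> levels [8 4 8 5 8]
Step 5: flows [0->3,3->1,2->3,4->3] -> levels [7 5 7 7 7]
Step 6: flows [0=3,3->1,2=3,3=4] -> levels [7 6 7 6 7]
Step 7: flows [0->3,1=3,2->3,4->3] -> levels [6 6 6 9 6]
Step 8: flows [3->0,3->1,3->2,3->4] -> levels [7 7 7 5 7]
Step 9: flows [0->3,1->3,2->3,4->3] -> levels [6 6 6 9 6]
  -> period-2 cycle (repeats step 7); tank 3 never drops to <=3
Tank 3 never reaches <=3 within 15 steps

Answer: -1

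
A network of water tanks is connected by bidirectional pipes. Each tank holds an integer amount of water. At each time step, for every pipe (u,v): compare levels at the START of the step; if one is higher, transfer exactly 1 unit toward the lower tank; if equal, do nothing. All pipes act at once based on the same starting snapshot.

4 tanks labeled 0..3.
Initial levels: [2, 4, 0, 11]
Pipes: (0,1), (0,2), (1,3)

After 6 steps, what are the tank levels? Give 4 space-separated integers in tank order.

Step 1: flows [1->0,0->2,3->1] -> levels [2 4 1 10]
Step 2: flows [1->0,0->2,3->1] -> levels [2 4 2 9]
Step 3: flows [1->0,0=2,3->1] -> levels [3 4 2 8]
Step 4: flows [1->0,0->2,3->1] -> levels [3 4 3 7]
Step 5: flows [1->0,0=2,3->1] -> levels [4 4 3 6]
Step 6: flows [0=1,0->2,3->1] -> levels [3 5 4 5]

Answer: 3 5 4 5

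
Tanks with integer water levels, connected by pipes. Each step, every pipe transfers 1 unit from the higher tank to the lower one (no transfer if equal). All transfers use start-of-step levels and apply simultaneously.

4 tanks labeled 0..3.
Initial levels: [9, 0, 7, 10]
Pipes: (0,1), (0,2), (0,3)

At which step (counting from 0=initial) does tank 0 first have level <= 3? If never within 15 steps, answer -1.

Step 1: flows [0->1,0->2,3->0] -> levels [8 1 8 9]
Step 2: flows [0->1,0=2,3->0] -> levels [8 2 8 8]
Step 3: flows [0->1,0=2,0=3] -> levels [7 3 8 8]
Step 4: flows [0->1,2->0,3->0] -> levels [8 4 7 7]
Step 5: flows [0->1,0->2,0->3] -> levels [5 5 8 8]
Step 6: flows [0=1,2->0,3->0] -> levels [7 5 7 7]
Step 7: flows [0->1,0=2,0=3] -> levels [6 6 7 7]
Step 8: flows [0=1,2->0,3->0] -> levels [8 6 6 6]
Step 9: flows [0->1,0->2,0->3] -> levels [5 7 7 7]
Step 10: flows [1->0,2->0,3->0] -> levels [8 6 6 6]
  -> period-2 cycle (repeats step 8); tank 0 never drops to <=3
Tank 0 never reaches <=3 within 15 steps

Answer: -1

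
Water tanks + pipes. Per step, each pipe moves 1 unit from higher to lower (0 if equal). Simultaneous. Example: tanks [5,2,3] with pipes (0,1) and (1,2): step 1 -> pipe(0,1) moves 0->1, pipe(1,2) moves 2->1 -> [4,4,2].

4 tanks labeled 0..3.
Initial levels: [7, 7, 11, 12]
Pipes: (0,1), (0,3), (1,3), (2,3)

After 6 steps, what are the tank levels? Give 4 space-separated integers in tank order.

Step 1: flows [0=1,3->0,3->1,3->2] -> levels [8 8 12 9]
Step 2: flows [0=1,3->0,3->1,2->3] -> levels [9 9 11 8]
Step 3: flows [0=1,0->3,1->3,2->3] -> levels [8 8 10 11]
Step 4: flows [0=1,3->0,3->1,3->2] -> levels [9 9 11 8]
  -> period-2 cycle: step 4 state = step 2 state
  -> state at step 6: (6-2) mod 2 = 0, same as step 2 -> [9 9 11 8]

Answer: 9 9 11 8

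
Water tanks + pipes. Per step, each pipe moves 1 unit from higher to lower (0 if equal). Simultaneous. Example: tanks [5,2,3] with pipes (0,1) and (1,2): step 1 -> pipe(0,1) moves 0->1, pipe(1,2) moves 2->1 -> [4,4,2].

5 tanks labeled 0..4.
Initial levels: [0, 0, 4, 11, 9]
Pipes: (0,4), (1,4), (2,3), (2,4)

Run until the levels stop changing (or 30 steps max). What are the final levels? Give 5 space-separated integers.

Step 1: flows [4->0,4->1,3->2,4->2] -> levels [1 1 6 10 6]
Step 2: flows [4->0,4->1,3->2,2=4] -> levels [2 2 7 9 4]
Step 3: flows [4->0,4->1,3->2,2->4] -> levels [3 3 7 8 3]
Step 4: flows [0=4,1=4,3->2,2->4] -> levels [3 3 7 7 4]
Step 5: flows [4->0,4->1,2=3,2->4] -> levels [4 4 6 7 3]
Step 6: flows [0->4,1->4,3->2,2->4] -> levels [3 3 6 6 6]
Step 7: flows [4->0,4->1,2=3,2=4] -> levels [4 4 6 6 4]
Step 8: flows [0=4,1=4,2=3,2->4] -> levels [4 4 5 6 5]
Step 9: flows [4->0,4->1,3->2,2=4] -> levels [5 5 6 5 3]
Step 10: flows [0->4,1->4,2->3,2->4] -> levels [4 4 4 6 6]
Step 11: flows [4->0,4->1,3->2,4->2] -> levels [5 5 6 5 3]
  -> period-2 cycle: step 11 state = step 9 state; never stabilizes
  -> state at step 30: (30-9) mod 2 = 1, same as step 10 -> [4 4 4 6 6]

Answer: 4 4 4 6 6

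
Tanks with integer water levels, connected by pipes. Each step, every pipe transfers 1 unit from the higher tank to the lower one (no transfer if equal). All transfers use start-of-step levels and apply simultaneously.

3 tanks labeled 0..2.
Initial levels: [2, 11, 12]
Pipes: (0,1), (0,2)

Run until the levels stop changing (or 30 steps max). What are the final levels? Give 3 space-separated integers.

Answer: 9 8 8

Derivation:
Step 1: flows [1->0,2->0] -> levels [4 10 11]
Step 2: flows [1->0,2->0] -> levels [6 9 10]
Step 3: flows [1->0,2->0] -> levels [8 8 9]
Step 4: flows [0=1,2->0] -> levels [9 8 8]
Step 5: flows [0->1,0->2] -> levels [7 9 9]
Step 6: flows [1->0,2->0] -> levels [9 8 8]
  -> period-2 cycle: step 6 state = step 4 state; never stabilizes
  -> state at step 30: (30-4) mod 2 = 0, same as step 4 -> [9 8 8]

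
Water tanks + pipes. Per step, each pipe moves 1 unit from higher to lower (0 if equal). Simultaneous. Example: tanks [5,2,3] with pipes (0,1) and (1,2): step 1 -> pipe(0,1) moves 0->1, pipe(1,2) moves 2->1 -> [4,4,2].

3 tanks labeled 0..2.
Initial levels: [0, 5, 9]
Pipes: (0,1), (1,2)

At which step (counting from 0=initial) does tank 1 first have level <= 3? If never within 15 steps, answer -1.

Answer: -1

Derivation:
Step 1: flows [1->0,2->1] -> levels [1 5 8]
Step 2: flows [1->0,2->1] -> levels [2 5 7]
Step 3: flows [1->0,2->1] -> levels [3 5 6]
Step 4: flows [1->0,2->1] -> levels [4 5 5]
Step 5: flows [1->0,1=2] -> levels [5 4 5]
Step 6: flows [0->1,2->1] -> levels [4 6 4]
Step 7: flows [1->0,1->2] -> levels [5 4 5]
  -> period-2 cycle (repeats step 5); tank 1 never drops to <=3
Tank 1 never reaches <=3 within 15 steps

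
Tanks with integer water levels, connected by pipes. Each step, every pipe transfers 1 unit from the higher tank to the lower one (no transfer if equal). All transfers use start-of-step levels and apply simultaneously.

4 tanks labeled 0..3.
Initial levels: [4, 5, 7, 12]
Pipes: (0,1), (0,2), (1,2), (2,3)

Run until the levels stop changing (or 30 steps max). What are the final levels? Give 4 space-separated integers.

Step 1: flows [1->0,2->0,2->1,3->2] -> levels [6 5 6 11]
Step 2: flows [0->1,0=2,2->1,3->2] -> levels [5 7 6 10]
Step 3: flows [1->0,2->0,1->2,3->2] -> levels [7 5 7 9]
Step 4: flows [0->1,0=2,2->1,3->2] -> levels [6 7 7 8]
Step 5: flows [1->0,2->0,1=2,3->2] -> levels [8 6 7 7]
Step 6: flows [0->1,0->2,2->1,2=3] -> levels [6 8 7 7]
Step 7: flows [1->0,2->0,1->2,2=3] -> levels [8 6 7 7]
  -> period-2 cycle: step 7 state = step 5 state; never stabilizes
  -> state at step 30: (30-5) mod 2 = 1, same as step 6 -> [6 8 7 7]

Answer: 6 8 7 7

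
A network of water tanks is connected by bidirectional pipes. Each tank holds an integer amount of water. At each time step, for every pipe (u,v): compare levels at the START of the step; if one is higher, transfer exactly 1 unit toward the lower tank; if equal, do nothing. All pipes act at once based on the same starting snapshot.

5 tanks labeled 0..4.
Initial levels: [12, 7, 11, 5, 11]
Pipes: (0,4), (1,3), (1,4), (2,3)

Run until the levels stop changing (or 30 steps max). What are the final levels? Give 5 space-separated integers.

Answer: 10 10 9 8 9

Derivation:
Step 1: flows [0->4,1->3,4->1,2->3] -> levels [11 7 10 7 11]
Step 2: flows [0=4,1=3,4->1,2->3] -> levels [11 8 9 8 10]
Step 3: flows [0->4,1=3,4->1,2->3] -> levels [10 9 8 9 10]
Step 4: flows [0=4,1=3,4->1,3->2] -> levels [10 10 9 8 9]
Step 5: flows [0->4,1->3,1->4,2->3] -> levels [9 8 8 10 11]
Step 6: flows [4->0,3->1,4->1,3->2] -> levels [10 10 9 8 9]
  -> period-2 cycle: step 6 state = step 4 state; never stabilizes
  -> state at step 30: (30-4) mod 2 = 0, same as step 4 -> [10 10 9 8 9]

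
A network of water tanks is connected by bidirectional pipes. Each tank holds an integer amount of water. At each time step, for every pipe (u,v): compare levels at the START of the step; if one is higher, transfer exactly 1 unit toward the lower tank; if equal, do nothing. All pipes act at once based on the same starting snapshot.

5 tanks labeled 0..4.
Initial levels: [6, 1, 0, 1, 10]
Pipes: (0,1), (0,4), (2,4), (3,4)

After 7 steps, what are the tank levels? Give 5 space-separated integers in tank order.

Step 1: flows [0->1,4->0,4->2,4->3] -> levels [6 2 1 2 7]
Step 2: flows [0->1,4->0,4->2,4->3] -> levels [6 3 2 3 4]
Step 3: flows [0->1,0->4,4->2,4->3] -> levels [4 4 3 4 3]
Step 4: flows [0=1,0->4,2=4,3->4] -> levels [3 4 3 3 5]
Step 5: flows [1->0,4->0,4->2,4->3] -> levels [5 3 4 4 2]
Step 6: flows [0->1,0->4,2->4,3->4] -> levels [3 4 3 3 5]
  -> period-2 cycle: step 6 state = step 4 state
  -> state at step 7: (7-4) mod 2 = 1, same as step 5 -> [5 3 4 4 2]

Answer: 5 3 4 4 2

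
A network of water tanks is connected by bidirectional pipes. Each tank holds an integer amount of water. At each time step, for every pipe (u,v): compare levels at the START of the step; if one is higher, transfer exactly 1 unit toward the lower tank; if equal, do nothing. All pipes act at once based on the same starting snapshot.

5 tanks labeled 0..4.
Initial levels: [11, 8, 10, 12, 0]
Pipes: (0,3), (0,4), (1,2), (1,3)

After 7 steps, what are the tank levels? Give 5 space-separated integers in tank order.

Step 1: flows [3->0,0->4,2->1,3->1] -> levels [11 10 9 10 1]
Step 2: flows [0->3,0->4,1->2,1=3] -> levels [9 9 10 11 2]
Step 3: flows [3->0,0->4,2->1,3->1] -> levels [9 11 9 9 3]
Step 4: flows [0=3,0->4,1->2,1->3] -> levels [8 9 10 10 4]
Step 5: flows [3->0,0->4,2->1,3->1] -> levels [8 11 9 8 5]
Step 6: flows [0=3,0->4,1->2,1->3] -> levels [7 9 10 9 6]
Step 7: flows [3->0,0->4,2->1,1=3] -> levels [7 10 9 8 7]

Answer: 7 10 9 8 7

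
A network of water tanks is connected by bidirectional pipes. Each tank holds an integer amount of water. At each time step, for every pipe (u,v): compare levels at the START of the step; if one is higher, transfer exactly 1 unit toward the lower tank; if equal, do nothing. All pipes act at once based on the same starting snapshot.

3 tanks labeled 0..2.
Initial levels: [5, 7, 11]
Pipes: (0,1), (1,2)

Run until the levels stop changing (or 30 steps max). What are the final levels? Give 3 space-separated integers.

Answer: 8 7 8

Derivation:
Step 1: flows [1->0,2->1] -> levels [6 7 10]
Step 2: flows [1->0,2->1] -> levels [7 7 9]
Step 3: flows [0=1,2->1] -> levels [7 8 8]
Step 4: flows [1->0,1=2] -> levels [8 7 8]
Step 5: flows [0->1,2->1] -> levels [7 9 7]
Step 6: flows [1->0,1->2] -> levels [8 7 8]
  -> period-2 cycle: step 6 state = step 4 state; never stabilizes
  -> state at step 30: (30-4) mod 2 = 0, same as step 4 -> [8 7 8]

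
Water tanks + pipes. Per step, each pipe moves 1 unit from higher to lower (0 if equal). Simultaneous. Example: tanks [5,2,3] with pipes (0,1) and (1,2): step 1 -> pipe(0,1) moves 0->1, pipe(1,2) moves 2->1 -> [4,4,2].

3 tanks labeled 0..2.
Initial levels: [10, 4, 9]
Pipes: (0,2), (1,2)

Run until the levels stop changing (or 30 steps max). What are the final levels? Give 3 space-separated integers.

Step 1: flows [0->2,2->1] -> levels [9 5 9]
Step 2: flows [0=2,2->1] -> levels [9 6 8]
Step 3: flows [0->2,2->1] -> levels [8 7 8]
Step 4: flows [0=2,2->1] -> levels [8 8 7]
Step 5: flows [0->2,1->2] -> levels [7 7 9]
Step 6: flows [2->0,2->1] -> levels [8 8 7]
  -> period-2 cycle: step 6 state = step 4 state; never stabilizes
  -> state at step 30: (30-4) mod 2 = 0, same as step 4 -> [8 8 7]

Answer: 8 8 7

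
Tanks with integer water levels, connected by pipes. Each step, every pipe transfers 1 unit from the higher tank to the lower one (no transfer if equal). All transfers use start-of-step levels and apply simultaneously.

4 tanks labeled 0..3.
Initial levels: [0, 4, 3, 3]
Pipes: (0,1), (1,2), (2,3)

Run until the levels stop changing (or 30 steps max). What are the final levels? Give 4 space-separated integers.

Answer: 2 3 2 3

Derivation:
Step 1: flows [1->0,1->2,2=3] -> levels [1 2 4 3]
Step 2: flows [1->0,2->1,2->3] -> levels [2 2 2 4]
Step 3: flows [0=1,1=2,3->2] -> levels [2 2 3 3]
Step 4: flows [0=1,2->1,2=3] -> levels [2 3 2 3]
Step 5: flows [1->0,1->2,3->2] -> levels [3 1 4 2]
Step 6: flows [0->1,2->1,2->3] -> levels [2 3 2 3]
  -> period-2 cycle: step 6 state = step 4 state; never stabilizes
  -> state at step 30: (30-4) mod 2 = 0, same as step 4 -> [2 3 2 3]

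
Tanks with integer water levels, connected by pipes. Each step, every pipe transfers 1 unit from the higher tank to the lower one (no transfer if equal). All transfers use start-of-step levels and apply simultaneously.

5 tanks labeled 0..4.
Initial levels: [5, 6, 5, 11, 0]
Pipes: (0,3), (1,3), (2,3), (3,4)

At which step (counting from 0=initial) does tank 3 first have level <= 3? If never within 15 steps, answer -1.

Step 1: flows [3->0,3->1,3->2,3->4] -> levels [6 7 6 7 1]
Step 2: flows [3->0,1=3,3->2,3->4] -> levels [7 7 7 4 2]
Step 3: flows [0->3,1->3,2->3,3->4] -> levels [6 6 6 6 3]
Step 4: flows [0=3,1=3,2=3,3->4] -> levels [6 6 6 5 4]
Step 5: flows [0->3,1->3,2->3,3->4] -> levels [5 5 5 7 5]
Step 6: flows [3->0,3->1,3->2,3->4] -> levels [6 6 6 3 6]
Tank 3 first reaches <=3 at step 6

Answer: 6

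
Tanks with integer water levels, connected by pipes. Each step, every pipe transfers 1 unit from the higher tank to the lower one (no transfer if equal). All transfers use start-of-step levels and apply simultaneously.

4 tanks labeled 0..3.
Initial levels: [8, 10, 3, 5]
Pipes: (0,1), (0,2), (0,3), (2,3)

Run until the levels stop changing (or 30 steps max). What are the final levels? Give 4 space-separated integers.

Answer: 5 7 7 7

Derivation:
Step 1: flows [1->0,0->2,0->3,3->2] -> levels [7 9 5 5]
Step 2: flows [1->0,0->2,0->3,2=3] -> levels [6 8 6 6]
Step 3: flows [1->0,0=2,0=3,2=3] -> levels [7 7 6 6]
Step 4: flows [0=1,0->2,0->3,2=3] -> levels [5 7 7 7]
Step 5: flows [1->0,2->0,3->0,2=3] -> levels [8 6 6 6]
Step 6: flows [0->1,0->2,0->3,2=3] -> levels [5 7 7 7]
  -> period-2 cycle: step 6 state = step 4 state; never stabilizes
  -> state at step 30: (30-4) mod 2 = 0, same as step 4 -> [5 7 7 7]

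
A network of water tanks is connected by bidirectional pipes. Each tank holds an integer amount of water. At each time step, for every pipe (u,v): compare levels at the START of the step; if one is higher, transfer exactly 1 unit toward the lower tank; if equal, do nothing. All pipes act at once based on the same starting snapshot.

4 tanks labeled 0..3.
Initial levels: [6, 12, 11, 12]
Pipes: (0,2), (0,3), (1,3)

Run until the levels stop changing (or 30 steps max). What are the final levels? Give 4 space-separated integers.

Answer: 9 10 11 11

Derivation:
Step 1: flows [2->0,3->0,1=3] -> levels [8 12 10 11]
Step 2: flows [2->0,3->0,1->3] -> levels [10 11 9 11]
Step 3: flows [0->2,3->0,1=3] -> levels [10 11 10 10]
Step 4: flows [0=2,0=3,1->3] -> levels [10 10 10 11]
Step 5: flows [0=2,3->0,3->1] -> levels [11 11 10 9]
Step 6: flows [0->2,0->3,1->3] -> levels [9 10 11 11]
Step 7: flows [2->0,3->0,3->1] -> levels [11 11 10 9]
  -> period-2 cycle: step 7 state = step 5 state; never stabilizes
  -> state at step 30: (30-5) mod 2 = 1, same as step 6 -> [9 10 11 11]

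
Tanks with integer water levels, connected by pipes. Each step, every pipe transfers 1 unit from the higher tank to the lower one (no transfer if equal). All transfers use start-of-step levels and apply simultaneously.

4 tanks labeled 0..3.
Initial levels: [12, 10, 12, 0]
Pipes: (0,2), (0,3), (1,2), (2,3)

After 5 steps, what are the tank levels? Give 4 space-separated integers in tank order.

Answer: 9 9 8 8

Derivation:
Step 1: flows [0=2,0->3,2->1,2->3] -> levels [11 11 10 2]
Step 2: flows [0->2,0->3,1->2,2->3] -> levels [9 10 11 4]
Step 3: flows [2->0,0->3,2->1,2->3] -> levels [9 11 8 6]
Step 4: flows [0->2,0->3,1->2,2->3] -> levels [7 10 9 8]
Step 5: flows [2->0,3->0,1->2,2->3] -> levels [9 9 8 8]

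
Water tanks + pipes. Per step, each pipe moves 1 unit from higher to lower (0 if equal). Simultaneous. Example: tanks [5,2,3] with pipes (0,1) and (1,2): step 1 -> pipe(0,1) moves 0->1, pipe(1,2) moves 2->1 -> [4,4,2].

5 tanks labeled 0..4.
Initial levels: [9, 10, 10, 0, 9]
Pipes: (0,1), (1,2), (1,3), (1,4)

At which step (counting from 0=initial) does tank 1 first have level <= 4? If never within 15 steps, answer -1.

Step 1: flows [1->0,1=2,1->3,1->4] -> levels [10 7 10 1 10]
Step 2: flows [0->1,2->1,1->3,4->1] -> levels [9 9 9 2 9]
Step 3: flows [0=1,1=2,1->3,1=4] -> levels [9 8 9 3 9]
Step 4: flows [0->1,2->1,1->3,4->1] -> levels [8 10 8 4 8]
Step 5: flows [1->0,1->2,1->3,1->4] -> levels [9 6 9 5 9]
Step 6: flows [0->1,2->1,1->3,4->1] -> levels [8 8 8 6 8]
Step 7: flows [0=1,1=2,1->3,1=4] -> levels [8 7 8 7 8]
Step 8: flows [0->1,2->1,1=3,4->1] -> levels [7 10 7 7 7]
Step 9: flows [1->0,1->2,1->3,1->4] -> levels [8 6 8 8 8]
Step 10: flows [0->1,2->1,3->1,4->1] -> levels [7 10 7 7 7]
  -> period-2 cycle (repeats step 8); tank 1 never drops to <=4
Tank 1 never reaches <=4 within 15 steps

Answer: -1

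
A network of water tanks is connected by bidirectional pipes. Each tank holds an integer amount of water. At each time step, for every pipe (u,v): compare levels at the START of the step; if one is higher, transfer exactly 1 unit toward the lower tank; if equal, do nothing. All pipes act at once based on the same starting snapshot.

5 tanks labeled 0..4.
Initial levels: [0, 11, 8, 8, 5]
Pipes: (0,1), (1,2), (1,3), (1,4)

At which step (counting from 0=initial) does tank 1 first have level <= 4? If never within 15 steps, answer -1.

Answer: 4

Derivation:
Step 1: flows [1->0,1->2,1->3,1->4] -> levels [1 7 9 9 6]
Step 2: flows [1->0,2->1,3->1,1->4] -> levels [2 7 8 8 7]
Step 3: flows [1->0,2->1,3->1,1=4] -> levels [3 8 7 7 7]
Step 4: flows [1->0,1->2,1->3,1->4] -> levels [4 4 8 8 8]
Tank 1 first reaches <=4 at step 4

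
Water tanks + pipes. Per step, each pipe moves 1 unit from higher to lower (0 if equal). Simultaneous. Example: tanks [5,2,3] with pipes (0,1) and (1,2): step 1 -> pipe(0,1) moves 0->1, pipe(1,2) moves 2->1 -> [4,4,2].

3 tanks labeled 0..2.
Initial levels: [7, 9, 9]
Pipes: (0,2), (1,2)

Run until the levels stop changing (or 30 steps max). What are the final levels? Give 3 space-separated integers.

Answer: 8 8 9

Derivation:
Step 1: flows [2->0,1=2] -> levels [8 9 8]
Step 2: flows [0=2,1->2] -> levels [8 8 9]
Step 3: flows [2->0,2->1] -> levels [9 9 7]
Step 4: flows [0->2,1->2] -> levels [8 8 9]
  -> period-2 cycle: step 4 state = step 2 state; never stabilizes
  -> state at step 30: (30-2) mod 2 = 0, same as step 2 -> [8 8 9]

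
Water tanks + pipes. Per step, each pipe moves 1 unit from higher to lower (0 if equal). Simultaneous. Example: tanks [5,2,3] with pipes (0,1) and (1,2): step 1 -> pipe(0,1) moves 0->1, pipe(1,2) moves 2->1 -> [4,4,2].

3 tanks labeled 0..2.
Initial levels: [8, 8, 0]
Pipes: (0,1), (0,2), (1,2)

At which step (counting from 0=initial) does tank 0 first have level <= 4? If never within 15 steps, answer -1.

Answer: -1

Derivation:
Step 1: flows [0=1,0->2,1->2] -> levels [7 7 2]
Step 2: flows [0=1,0->2,1->2] -> levels [6 6 4]
Step 3: flows [0=1,0->2,1->2] -> levels [5 5 6]
Step 4: flows [0=1,2->0,2->1] -> levels [6 6 4]
  -> period-2 cycle (repeats step 2); tank 0 never drops to <=4
Tank 0 never reaches <=4 within 15 steps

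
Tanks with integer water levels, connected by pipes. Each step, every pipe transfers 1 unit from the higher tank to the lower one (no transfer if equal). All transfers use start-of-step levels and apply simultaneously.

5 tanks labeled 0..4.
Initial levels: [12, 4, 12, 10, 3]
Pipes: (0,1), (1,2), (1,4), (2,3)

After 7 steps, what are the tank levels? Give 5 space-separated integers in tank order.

Step 1: flows [0->1,2->1,1->4,2->3] -> levels [11 5 10 11 4]
Step 2: flows [0->1,2->1,1->4,3->2] -> levels [10 6 10 10 5]
Step 3: flows [0->1,2->1,1->4,2=3] -> levels [9 7 9 10 6]
Step 4: flows [0->1,2->1,1->4,3->2] -> levels [8 8 9 9 7]
Step 5: flows [0=1,2->1,1->4,2=3] -> levels [8 8 8 9 8]
Step 6: flows [0=1,1=2,1=4,3->2] -> levels [8 8 9 8 8]
Step 7: flows [0=1,2->1,1=4,2->3] -> levels [8 9 7 9 8]

Answer: 8 9 7 9 8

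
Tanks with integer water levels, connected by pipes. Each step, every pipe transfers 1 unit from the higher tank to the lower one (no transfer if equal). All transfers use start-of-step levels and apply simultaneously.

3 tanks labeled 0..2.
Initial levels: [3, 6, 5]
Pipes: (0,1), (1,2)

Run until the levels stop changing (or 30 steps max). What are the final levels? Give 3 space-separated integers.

Step 1: flows [1->0,1->2] -> levels [4 4 6]
Step 2: flows [0=1,2->1] -> levels [4 5 5]
Step 3: flows [1->0,1=2] -> levels [5 4 5]
Step 4: flows [0->1,2->1] -> levels [4 6 4]
Step 5: flows [1->0,1->2] -> levels [5 4 5]
  -> period-2 cycle: step 5 state = step 3 state; never stabilizes
  -> state at step 30: (30-3) mod 2 = 1, same as step 4 -> [4 6 4]

Answer: 4 6 4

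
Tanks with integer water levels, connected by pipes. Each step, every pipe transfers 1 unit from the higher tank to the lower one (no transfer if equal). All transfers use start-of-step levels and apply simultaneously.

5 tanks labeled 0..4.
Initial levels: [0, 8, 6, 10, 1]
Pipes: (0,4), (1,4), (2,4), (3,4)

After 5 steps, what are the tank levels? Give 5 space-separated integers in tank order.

Answer: 5 5 5 5 5

Derivation:
Step 1: flows [4->0,1->4,2->4,3->4] -> levels [1 7 5 9 3]
Step 2: flows [4->0,1->4,2->4,3->4] -> levels [2 6 4 8 5]
Step 3: flows [4->0,1->4,4->2,3->4] -> levels [3 5 5 7 5]
Step 4: flows [4->0,1=4,2=4,3->4] -> levels [4 5 5 6 5]
Step 5: flows [4->0,1=4,2=4,3->4] -> levels [5 5 5 5 5]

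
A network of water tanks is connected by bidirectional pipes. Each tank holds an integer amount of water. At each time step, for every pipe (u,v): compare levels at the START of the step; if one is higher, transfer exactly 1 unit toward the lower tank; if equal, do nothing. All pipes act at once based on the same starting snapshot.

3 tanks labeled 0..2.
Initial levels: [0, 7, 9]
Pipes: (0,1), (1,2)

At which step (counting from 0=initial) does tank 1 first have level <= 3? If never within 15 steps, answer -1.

Step 1: flows [1->0,2->1] -> levels [1 7 8]
Step 2: flows [1->0,2->1] -> levels [2 7 7]
Step 3: flows [1->0,1=2] -> levels [3 6 7]
Step 4: flows [1->0,2->1] -> levels [4 6 6]
Step 5: flows [1->0,1=2] -> levels [5 5 6]
Step 6: flows [0=1,2->1] -> levels [5 6 5]
Step 7: flows [1->0,1->2] -> levels [6 4 6]
Step 8: flows [0->1,2->1] -> levels [5 6 5]
  -> period-2 cycle (repeats step 6); tank 1 never drops to <=3
Tank 1 never reaches <=3 within 15 steps

Answer: -1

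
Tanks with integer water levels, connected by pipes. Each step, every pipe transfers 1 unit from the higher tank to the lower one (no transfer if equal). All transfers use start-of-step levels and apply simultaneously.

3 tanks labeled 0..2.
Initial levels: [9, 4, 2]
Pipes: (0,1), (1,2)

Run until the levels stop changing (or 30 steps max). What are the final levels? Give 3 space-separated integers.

Answer: 5 5 5

Derivation:
Step 1: flows [0->1,1->2] -> levels [8 4 3]
Step 2: flows [0->1,1->2] -> levels [7 4 4]
Step 3: flows [0->1,1=2] -> levels [6 5 4]
Step 4: flows [0->1,1->2] -> levels [5 5 5]
Step 5: flows [0=1,1=2] -> levels [5 5 5]
  -> stable (no change)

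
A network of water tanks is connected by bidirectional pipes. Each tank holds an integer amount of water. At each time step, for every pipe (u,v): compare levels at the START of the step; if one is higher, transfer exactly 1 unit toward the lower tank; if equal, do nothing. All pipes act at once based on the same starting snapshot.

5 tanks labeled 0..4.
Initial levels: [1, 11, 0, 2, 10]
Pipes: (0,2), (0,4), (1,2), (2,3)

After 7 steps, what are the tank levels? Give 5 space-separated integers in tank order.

Answer: 5 5 4 5 5

Derivation:
Step 1: flows [0->2,4->0,1->2,3->2] -> levels [1 10 3 1 9]
Step 2: flows [2->0,4->0,1->2,2->3] -> levels [3 9 2 2 8]
Step 3: flows [0->2,4->0,1->2,2=3] -> levels [3 8 4 2 7]
Step 4: flows [2->0,4->0,1->2,2->3] -> levels [5 7 3 3 6]
Step 5: flows [0->2,4->0,1->2,2=3] -> levels [5 6 5 3 5]
Step 6: flows [0=2,0=4,1->2,2->3] -> levels [5 5 5 4 5]
Step 7: flows [0=2,0=4,1=2,2->3] -> levels [5 5 4 5 5]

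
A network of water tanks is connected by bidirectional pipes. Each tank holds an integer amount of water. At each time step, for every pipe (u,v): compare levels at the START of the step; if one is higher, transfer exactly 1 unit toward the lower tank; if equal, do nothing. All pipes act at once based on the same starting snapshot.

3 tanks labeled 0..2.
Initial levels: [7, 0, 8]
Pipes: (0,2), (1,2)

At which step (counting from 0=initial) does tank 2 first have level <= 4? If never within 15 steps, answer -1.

Answer: -1

Derivation:
Step 1: flows [2->0,2->1] -> levels [8 1 6]
Step 2: flows [0->2,2->1] -> levels [7 2 6]
Step 3: flows [0->2,2->1] -> levels [6 3 6]
Step 4: flows [0=2,2->1] -> levels [6 4 5]
Step 5: flows [0->2,2->1] -> levels [5 5 5]
Step 6: flows [0=2,1=2] -> levels [5 5 5]
  -> stable; tank 2 stays at 5 > 4
Tank 2 never reaches <=4 within 15 steps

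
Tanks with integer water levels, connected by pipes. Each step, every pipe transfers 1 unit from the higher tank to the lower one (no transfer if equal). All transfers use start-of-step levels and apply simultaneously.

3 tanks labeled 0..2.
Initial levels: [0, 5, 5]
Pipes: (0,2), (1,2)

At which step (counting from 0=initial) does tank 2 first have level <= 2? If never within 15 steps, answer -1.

Step 1: flows [2->0,1=2] -> levels [1 5 4]
Step 2: flows [2->0,1->2] -> levels [2 4 4]
Step 3: flows [2->0,1=2] -> levels [3 4 3]
Step 4: flows [0=2,1->2] -> levels [3 3 4]
Step 5: flows [2->0,2->1] -> levels [4 4 2]
Tank 2 first reaches <=2 at step 5

Answer: 5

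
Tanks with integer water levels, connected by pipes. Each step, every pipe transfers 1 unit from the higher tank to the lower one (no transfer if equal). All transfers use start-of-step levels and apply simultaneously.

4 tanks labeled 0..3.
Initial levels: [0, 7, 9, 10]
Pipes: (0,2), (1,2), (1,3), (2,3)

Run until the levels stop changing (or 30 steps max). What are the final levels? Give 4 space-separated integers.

Step 1: flows [2->0,2->1,3->1,3->2] -> levels [1 9 8 8]
Step 2: flows [2->0,1->2,1->3,2=3] -> levels [2 7 8 9]
Step 3: flows [2->0,2->1,3->1,3->2] -> levels [3 9 7 7]
Step 4: flows [2->0,1->2,1->3,2=3] -> levels [4 7 7 8]
Step 5: flows [2->0,1=2,3->1,3->2] -> levels [5 8 7 6]
Step 6: flows [2->0,1->2,1->3,2->3] -> levels [6 6 6 8]
Step 7: flows [0=2,1=2,3->1,3->2] -> levels [6 7 7 6]
Step 8: flows [2->0,1=2,1->3,2->3] -> levels [7 6 5 8]
Step 9: flows [0->2,1->2,3->1,3->2] -> levels [6 6 8 6]
Step 10: flows [2->0,2->1,1=3,2->3] -> levels [7 7 5 7]
Step 11: flows [0->2,1->2,1=3,3->2] -> levels [6 6 8 6]
  -> period-2 cycle: step 11 state = step 9 state; never stabilizes
  -> state at step 30: (30-9) mod 2 = 1, same as step 10 -> [7 7 5 7]

Answer: 7 7 5 7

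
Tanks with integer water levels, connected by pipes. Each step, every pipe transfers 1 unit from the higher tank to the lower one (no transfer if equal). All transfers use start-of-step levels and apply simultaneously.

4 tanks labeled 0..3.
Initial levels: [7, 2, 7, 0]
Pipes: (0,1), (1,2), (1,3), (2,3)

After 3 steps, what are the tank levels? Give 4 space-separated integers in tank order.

Step 1: flows [0->1,2->1,1->3,2->3] -> levels [6 3 5 2]
Step 2: flows [0->1,2->1,1->3,2->3] -> levels [5 4 3 4]
Step 3: flows [0->1,1->2,1=3,3->2] -> levels [4 4 5 3]

Answer: 4 4 5 3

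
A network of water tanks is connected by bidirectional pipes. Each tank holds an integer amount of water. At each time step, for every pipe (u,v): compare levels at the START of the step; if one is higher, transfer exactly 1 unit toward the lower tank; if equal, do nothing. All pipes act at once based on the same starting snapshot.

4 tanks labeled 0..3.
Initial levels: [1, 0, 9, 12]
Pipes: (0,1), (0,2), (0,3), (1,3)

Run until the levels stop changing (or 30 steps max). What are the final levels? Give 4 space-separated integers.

Answer: 7 5 5 5

Derivation:
Step 1: flows [0->1,2->0,3->0,3->1] -> levels [2 2 8 10]
Step 2: flows [0=1,2->0,3->0,3->1] -> levels [4 3 7 8]
Step 3: flows [0->1,2->0,3->0,3->1] -> levels [5 5 6 6]
Step 4: flows [0=1,2->0,3->0,3->1] -> levels [7 6 5 4]
Step 5: flows [0->1,0->2,0->3,1->3] -> levels [4 6 6 6]
Step 6: flows [1->0,2->0,3->0,1=3] -> levels [7 5 5 5]
Step 7: flows [0->1,0->2,0->3,1=3] -> levels [4 6 6 6]
  -> period-2 cycle: step 7 state = step 5 state; never stabilizes
  -> state at step 30: (30-5) mod 2 = 1, same as step 6 -> [7 5 5 5]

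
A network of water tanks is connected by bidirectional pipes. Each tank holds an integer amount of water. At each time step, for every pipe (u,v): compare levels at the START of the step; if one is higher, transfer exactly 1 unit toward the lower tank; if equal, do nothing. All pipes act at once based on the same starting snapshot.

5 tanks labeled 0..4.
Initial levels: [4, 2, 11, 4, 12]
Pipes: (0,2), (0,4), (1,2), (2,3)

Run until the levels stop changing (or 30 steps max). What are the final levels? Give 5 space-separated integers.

Answer: 9 6 5 6 7

Derivation:
Step 1: flows [2->0,4->0,2->1,2->3] -> levels [6 3 8 5 11]
Step 2: flows [2->0,4->0,2->1,2->3] -> levels [8 4 5 6 10]
Step 3: flows [0->2,4->0,2->1,3->2] -> levels [8 5 6 5 9]
Step 4: flows [0->2,4->0,2->1,2->3] -> levels [8 6 5 6 8]
Step 5: flows [0->2,0=4,1->2,3->2] -> levels [7 5 8 5 8]
Step 6: flows [2->0,4->0,2->1,2->3] -> levels [9 6 5 6 7]
Step 7: flows [0->2,0->4,1->2,3->2] -> levels [7 5 8 5 8]
  -> period-2 cycle: step 7 state = step 5 state; never stabilizes
  -> state at step 30: (30-5) mod 2 = 1, same as step 6 -> [9 6 5 6 7]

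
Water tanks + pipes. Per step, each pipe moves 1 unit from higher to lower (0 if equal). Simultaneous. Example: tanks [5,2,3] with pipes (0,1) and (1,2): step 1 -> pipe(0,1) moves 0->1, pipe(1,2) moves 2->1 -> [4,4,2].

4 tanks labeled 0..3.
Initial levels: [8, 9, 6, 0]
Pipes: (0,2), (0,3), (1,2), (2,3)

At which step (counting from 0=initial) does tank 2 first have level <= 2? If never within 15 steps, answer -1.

Step 1: flows [0->2,0->3,1->2,2->3] -> levels [6 8 7 2]
Step 2: flows [2->0,0->3,1->2,2->3] -> levels [6 7 6 4]
Step 3: flows [0=2,0->3,1->2,2->3] -> levels [5 6 6 6]
Step 4: flows [2->0,3->0,1=2,2=3] -> levels [7 6 5 5]
Step 5: flows [0->2,0->3,1->2,2=3] -> levels [5 5 7 6]
Step 6: flows [2->0,3->0,2->1,2->3] -> levels [7 6 4 6]
Step 7: flows [0->2,0->3,1->2,3->2] -> levels [5 5 7 6]
  -> period-2 cycle (repeats step 5); tank 2 never drops to <=2
Tank 2 never reaches <=2 within 15 steps

Answer: -1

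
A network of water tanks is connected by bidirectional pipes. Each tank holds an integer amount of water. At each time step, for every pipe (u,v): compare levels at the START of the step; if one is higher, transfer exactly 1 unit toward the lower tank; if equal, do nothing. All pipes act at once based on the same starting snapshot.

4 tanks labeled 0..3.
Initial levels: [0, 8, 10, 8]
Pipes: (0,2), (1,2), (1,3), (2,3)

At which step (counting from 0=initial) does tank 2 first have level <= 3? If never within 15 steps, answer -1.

Answer: -1

Derivation:
Step 1: flows [2->0,2->1,1=3,2->3] -> levels [1 9 7 9]
Step 2: flows [2->0,1->2,1=3,3->2] -> levels [2 8 8 8]
Step 3: flows [2->0,1=2,1=3,2=3] -> levels [3 8 7 8]
Step 4: flows [2->0,1->2,1=3,3->2] -> levels [4 7 8 7]
Step 5: flows [2->0,2->1,1=3,2->3] -> levels [5 8 5 8]
Step 6: flows [0=2,1->2,1=3,3->2] -> levels [5 7 7 7]
Step 7: flows [2->0,1=2,1=3,2=3] -> levels [6 7 6 7]
Step 8: flows [0=2,1->2,1=3,3->2] -> levels [6 6 8 6]
Step 9: flows [2->0,2->1,1=3,2->3] -> levels [7 7 5 7]
Step 10: flows [0->2,1->2,1=3,3->2] -> levels [6 6 8 6]
  -> period-2 cycle (repeats step 8); tank 2 never drops to <=3
Tank 2 never reaches <=3 within 15 steps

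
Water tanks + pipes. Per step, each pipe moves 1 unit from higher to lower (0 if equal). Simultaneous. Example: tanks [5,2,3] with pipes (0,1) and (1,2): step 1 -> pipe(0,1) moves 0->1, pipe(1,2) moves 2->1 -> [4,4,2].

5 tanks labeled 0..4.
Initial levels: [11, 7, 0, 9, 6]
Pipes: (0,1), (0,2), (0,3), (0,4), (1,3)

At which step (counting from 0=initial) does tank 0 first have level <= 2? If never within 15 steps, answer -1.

Answer: -1

Derivation:
Step 1: flows [0->1,0->2,0->3,0->4,3->1] -> levels [7 9 1 9 7]
Step 2: flows [1->0,0->2,3->0,0=4,1=3] -> levels [8 8 2 8 7]
Step 3: flows [0=1,0->2,0=3,0->4,1=3] -> levels [6 8 3 8 8]
Step 4: flows [1->0,0->2,3->0,4->0,1=3] -> levels [8 7 4 7 7]
Step 5: flows [0->1,0->2,0->3,0->4,1=3] -> levels [4 8 5 8 8]
Step 6: flows [1->0,2->0,3->0,4->0,1=3] -> levels [8 7 4 7 7]
  -> period-2 cycle (repeats step 4); tank 0 never drops to <=2
Tank 0 never reaches <=2 within 15 steps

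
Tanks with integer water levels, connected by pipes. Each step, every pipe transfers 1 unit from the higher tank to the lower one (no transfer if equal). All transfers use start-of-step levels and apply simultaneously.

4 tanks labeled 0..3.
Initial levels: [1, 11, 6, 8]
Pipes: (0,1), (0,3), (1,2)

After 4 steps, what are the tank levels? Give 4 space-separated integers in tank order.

Answer: 6 7 7 6

Derivation:
Step 1: flows [1->0,3->0,1->2] -> levels [3 9 7 7]
Step 2: flows [1->0,3->0,1->2] -> levels [5 7 8 6]
Step 3: flows [1->0,3->0,2->1] -> levels [7 7 7 5]
Step 4: flows [0=1,0->3,1=2] -> levels [6 7 7 6]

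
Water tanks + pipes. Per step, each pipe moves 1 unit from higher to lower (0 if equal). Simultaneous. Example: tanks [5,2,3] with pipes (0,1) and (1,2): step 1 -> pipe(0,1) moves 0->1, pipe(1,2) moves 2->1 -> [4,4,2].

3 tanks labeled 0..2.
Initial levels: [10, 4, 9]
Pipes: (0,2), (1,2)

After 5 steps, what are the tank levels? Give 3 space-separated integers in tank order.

Step 1: flows [0->2,2->1] -> levels [9 5 9]
Step 2: flows [0=2,2->1] -> levels [9 6 8]
Step 3: flows [0->2,2->1] -> levels [8 7 8]
Step 4: flows [0=2,2->1] -> levels [8 8 7]
Step 5: flows [0->2,1->2] -> levels [7 7 9]

Answer: 7 7 9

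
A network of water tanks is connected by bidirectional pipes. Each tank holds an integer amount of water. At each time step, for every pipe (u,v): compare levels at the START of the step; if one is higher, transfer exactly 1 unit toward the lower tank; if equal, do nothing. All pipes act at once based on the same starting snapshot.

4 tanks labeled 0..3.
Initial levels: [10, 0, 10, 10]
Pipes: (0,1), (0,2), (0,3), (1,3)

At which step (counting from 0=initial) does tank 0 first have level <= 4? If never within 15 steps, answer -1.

Answer: -1

Derivation:
Step 1: flows [0->1,0=2,0=3,3->1] -> levels [9 2 10 9]
Step 2: flows [0->1,2->0,0=3,3->1] -> levels [9 4 9 8]
Step 3: flows [0->1,0=2,0->3,3->1] -> levels [7 6 9 8]
Step 4: flows [0->1,2->0,3->0,3->1] -> levels [8 8 8 6]
Step 5: flows [0=1,0=2,0->3,1->3] -> levels [7 7 8 8]
Step 6: flows [0=1,2->0,3->0,3->1] -> levels [9 8 7 6]
Step 7: flows [0->1,0->2,0->3,1->3] -> levels [6 8 8 8]
Step 8: flows [1->0,2->0,3->0,1=3] -> levels [9 7 7 7]
Step 9: flows [0->1,0->2,0->3,1=3] -> levels [6 8 8 8]
  -> period-2 cycle (repeats step 7); tank 0 never drops to <=4
Tank 0 never reaches <=4 within 15 steps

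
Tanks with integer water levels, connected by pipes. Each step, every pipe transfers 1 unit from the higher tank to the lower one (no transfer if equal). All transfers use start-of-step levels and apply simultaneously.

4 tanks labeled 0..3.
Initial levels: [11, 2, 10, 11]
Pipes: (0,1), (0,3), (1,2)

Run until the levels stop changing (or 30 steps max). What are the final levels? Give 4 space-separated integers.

Step 1: flows [0->1,0=3,2->1] -> levels [10 4 9 11]
Step 2: flows [0->1,3->0,2->1] -> levels [10 6 8 10]
Step 3: flows [0->1,0=3,2->1] -> levels [9 8 7 10]
Step 4: flows [0->1,3->0,1->2] -> levels [9 8 8 9]
Step 5: flows [0->1,0=3,1=2] -> levels [8 9 8 9]
Step 6: flows [1->0,3->0,1->2] -> levels [10 7 9 8]
Step 7: flows [0->1,0->3,2->1] -> levels [8 9 8 9]
  -> period-2 cycle: step 7 state = step 5 state; never stabilizes
  -> state at step 30: (30-5) mod 2 = 1, same as step 6 -> [10 7 9 8]

Answer: 10 7 9 8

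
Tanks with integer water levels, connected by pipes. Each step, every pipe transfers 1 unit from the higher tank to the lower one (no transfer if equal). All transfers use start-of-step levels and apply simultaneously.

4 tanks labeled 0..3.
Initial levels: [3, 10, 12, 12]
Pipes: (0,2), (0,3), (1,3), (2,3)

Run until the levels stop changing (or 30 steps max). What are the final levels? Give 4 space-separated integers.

Step 1: flows [2->0,3->0,3->1,2=3] -> levels [5 11 11 10]
Step 2: flows [2->0,3->0,1->3,2->3] -> levels [7 10 9 11]
Step 3: flows [2->0,3->0,3->1,3->2] -> levels [9 11 9 8]
Step 4: flows [0=2,0->3,1->3,2->3] -> levels [8 10 8 11]
Step 5: flows [0=2,3->0,3->1,3->2] -> levels [9 11 9 8]
  -> period-2 cycle: step 5 state = step 3 state; never stabilizes
  -> state at step 30: (30-3) mod 2 = 1, same as step 4 -> [8 10 8 11]

Answer: 8 10 8 11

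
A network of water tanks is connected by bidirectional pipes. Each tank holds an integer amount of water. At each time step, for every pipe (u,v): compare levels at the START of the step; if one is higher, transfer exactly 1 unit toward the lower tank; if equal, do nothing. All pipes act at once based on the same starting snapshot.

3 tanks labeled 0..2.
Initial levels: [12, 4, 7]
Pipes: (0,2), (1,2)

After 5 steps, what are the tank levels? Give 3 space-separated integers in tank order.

Answer: 8 8 7

Derivation:
Step 1: flows [0->2,2->1] -> levels [11 5 7]
Step 2: flows [0->2,2->1] -> levels [10 6 7]
Step 3: flows [0->2,2->1] -> levels [9 7 7]
Step 4: flows [0->2,1=2] -> levels [8 7 8]
Step 5: flows [0=2,2->1] -> levels [8 8 7]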